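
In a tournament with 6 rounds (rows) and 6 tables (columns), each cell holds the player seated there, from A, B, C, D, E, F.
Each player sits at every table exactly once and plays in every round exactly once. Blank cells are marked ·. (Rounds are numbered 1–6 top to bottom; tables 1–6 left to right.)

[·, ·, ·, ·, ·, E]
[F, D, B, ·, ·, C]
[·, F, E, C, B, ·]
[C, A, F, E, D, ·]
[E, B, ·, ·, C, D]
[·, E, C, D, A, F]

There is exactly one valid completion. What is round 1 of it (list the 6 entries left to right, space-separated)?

Round 1, table 2: round 1 has {E} and table 2 has {A, B, D, E, F}, leaving only C.
Round 1, table 5: round 1 has {C, E} and table 5 has {A, B, C, D}, leaving only F.
Round 2, table 4: round 2 has {B, C, D, F} and table 4 has {C, D, E}, leaving only A.
Round 1, table 4: round 1 has {C, E, F} and table 4 has {A, C, D, E}, leaving only B.
Round 2, table 5: round 2 has {A, B, C, D, F} and table 5 has {A, B, C, D, F}, leaving only E.
Round 3, table 6: round 3 has {B, C, E, F} and table 6 has {C, D, E, F}, leaving only A.
Round 3, table 1: round 3 has {A, B, C, E, F} and table 1 has {C, E, F}, leaving only D.
Round 1, table 1: round 1 has {B, C, E, F} and table 1 has {C, D, E, F}, leaving only A.
Round 1, table 3: round 1 has {A, B, C, E, F} and table 3 has {B, C, E, F}, leaving only D.
So round 1 reads: A C D B F E.

A C D B F E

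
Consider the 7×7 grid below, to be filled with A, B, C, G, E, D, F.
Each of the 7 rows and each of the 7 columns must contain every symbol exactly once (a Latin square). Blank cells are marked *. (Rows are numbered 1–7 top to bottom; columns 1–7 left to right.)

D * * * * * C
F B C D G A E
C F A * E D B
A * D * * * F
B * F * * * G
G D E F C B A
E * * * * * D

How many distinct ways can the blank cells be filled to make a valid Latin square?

Row 1, column 2: eliminating its row and column leaves {A, G, E}.
Row 1, column 3: eliminating its row and column leaves {B, G}.
Row 1, column 4: eliminating its row and column leaves {A, B, G, E}.
Row 1, column 5: eliminating its row and column leaves {A, B, F}.
Row 1, column 6: eliminating its row and column leaves {G, E, F}.
Row 3, column 4: eliminating its row and column leaves {G}.
Row 4, column 2: eliminating its row and column leaves {C, G, E}.
Row 4, column 4: eliminating its row and column leaves {B, C, G, E}.
Row 4, column 5: eliminating its row and column leaves {B}.
Row 4, column 6: eliminating its row and column leaves {C, G, E}.
Row 5, column 2: eliminating its row and column leaves {A, C, E}.
Row 5, column 4: eliminating its row and column leaves {A, C, E}.
Row 5, column 5: eliminating its row and column leaves {A, D}.
Row 5, column 6: eliminating its row and column leaves {C, E}.
Row 7, column 2: eliminating its row and column leaves {A, C, G}.
Row 7, column 3: eliminating its row and column leaves {B, G}.
Row 7, column 4: eliminating its row and column leaves {A, B, C, G}.
Row 7, column 5: eliminating its row and column leaves {A, B, F}.
Row 7, column 6: eliminating its row and column leaves {C, G, F}.
Enumerating the assignments across these blanks that avoid any row or column repeat gives 10 completions.

10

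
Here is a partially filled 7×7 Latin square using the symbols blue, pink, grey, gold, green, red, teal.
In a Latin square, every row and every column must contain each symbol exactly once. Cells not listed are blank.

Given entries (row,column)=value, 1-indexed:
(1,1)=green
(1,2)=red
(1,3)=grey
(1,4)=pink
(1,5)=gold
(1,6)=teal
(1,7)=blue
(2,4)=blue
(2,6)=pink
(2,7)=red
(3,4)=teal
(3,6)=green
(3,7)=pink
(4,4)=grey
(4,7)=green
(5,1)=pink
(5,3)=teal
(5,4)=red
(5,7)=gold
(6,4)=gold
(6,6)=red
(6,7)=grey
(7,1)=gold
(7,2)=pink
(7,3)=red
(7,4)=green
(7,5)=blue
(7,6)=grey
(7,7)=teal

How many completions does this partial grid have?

Row 2, column 1: eliminating its row and column leaves {grey, teal}.
Row 2, column 2: eliminating its row and column leaves {grey, gold, green, teal}.
Row 2, column 3: eliminating its row and column leaves {gold, green}.
Row 2, column 5: eliminating its row and column leaves {grey, green, teal}.
Row 3, column 1: eliminating its row and column leaves {blue, grey, red}.
Row 3, column 2: eliminating its row and column leaves {blue, grey, gold}.
Row 3, column 3: eliminating its row and column leaves {blue, gold}.
Row 3, column 5: eliminating its row and column leaves {grey, red}.
Row 4, column 1: eliminating its row and column leaves {blue, red, teal}.
Row 4, column 2: eliminating its row and column leaves {blue, gold, teal}.
Row 4, column 3: eliminating its row and column leaves {blue, pink, gold}.
Row 4, column 5: eliminating its row and column leaves {pink, red, teal}.
Row 4, column 6: eliminating its row and column leaves {blue, gold}.
Row 5, column 2: eliminating its row and column leaves {blue, grey, green}.
Row 5, column 5: eliminating its row and column leaves {grey, green}.
Row 5, column 6: eliminating its row and column leaves {blue}.
Row 6, column 1: eliminating its row and column leaves {blue, teal}.
Row 6, column 2: eliminating its row and column leaves {blue, green, teal}.
Row 6, column 3: eliminating its row and column leaves {blue, pink, green}.
Row 6, column 5: eliminating its row and column leaves {pink, green, teal}.
Enumerating the assignments across these blanks that avoid any row or column repeat gives 7 completions.

7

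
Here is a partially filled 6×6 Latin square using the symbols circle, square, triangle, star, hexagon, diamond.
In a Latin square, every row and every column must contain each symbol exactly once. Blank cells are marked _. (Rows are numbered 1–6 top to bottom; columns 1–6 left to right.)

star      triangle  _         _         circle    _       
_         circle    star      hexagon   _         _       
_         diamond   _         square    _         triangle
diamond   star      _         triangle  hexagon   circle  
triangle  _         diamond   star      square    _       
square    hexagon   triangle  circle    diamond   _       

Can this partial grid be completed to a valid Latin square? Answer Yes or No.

No

Row 2, column 1: row 2 together with column 1 already contain {circle, square, triangle, star, hexagon, diamond} — every symbol — so nothing can go there. The grid has no valid completion.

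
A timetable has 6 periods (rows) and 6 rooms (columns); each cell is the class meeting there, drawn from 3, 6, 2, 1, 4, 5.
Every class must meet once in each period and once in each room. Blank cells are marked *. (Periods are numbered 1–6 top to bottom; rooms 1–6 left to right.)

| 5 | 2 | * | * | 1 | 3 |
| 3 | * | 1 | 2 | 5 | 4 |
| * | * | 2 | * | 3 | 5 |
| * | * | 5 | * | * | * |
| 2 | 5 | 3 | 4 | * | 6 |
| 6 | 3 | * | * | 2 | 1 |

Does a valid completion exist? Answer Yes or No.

No

Period 5, room 5: period 5 together with room 5 already contain {3, 6, 2, 1, 4, 5} — every symbol — so nothing can go there. The grid has no valid completion.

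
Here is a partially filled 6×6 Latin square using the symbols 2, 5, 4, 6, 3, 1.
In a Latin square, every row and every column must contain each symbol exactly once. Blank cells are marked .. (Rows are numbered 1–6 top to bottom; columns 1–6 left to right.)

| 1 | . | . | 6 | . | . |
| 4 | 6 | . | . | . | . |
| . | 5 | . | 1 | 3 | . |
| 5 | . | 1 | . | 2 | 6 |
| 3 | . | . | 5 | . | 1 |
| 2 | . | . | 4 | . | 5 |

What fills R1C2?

Row 3, column 1: row 3 has {5, 3, 1} and column 1 has {2, 5, 4, 3, 1}, leaving only 6.
Row 4, column 4: row 4 has {2, 5, 6, 1} and column 4 has {5, 4, 6, 1}, leaving only 3.
Row 2, column 4: row 2 has {4, 6} and column 4 has {5, 4, 6, 3, 1}, leaving only 2.
Row 2, column 6: row 2 has {2, 4, 6} and column 6 has {5, 6, 1}, leaving only 3.
Row 2, column 3: row 2 has {2, 4, 6, 3} and column 3 has {1}, leaving only 5.
Row 2, column 5: row 2 has {2, 5, 4, 6, 3} and column 5 has {2, 3}, leaving only 1.
Row 4, column 2: row 4 has {2, 5, 6, 3, 1} and column 2 has {5, 6}, leaving only 4.
Row 5, column 2: row 5 has {5, 3, 1} and column 2 has {5, 4, 6}, leaving only 2.
Row 1 already has {6, 1} and column 2 already has {2, 5, 4, 6}, so row 1, column 2 must be 3.

3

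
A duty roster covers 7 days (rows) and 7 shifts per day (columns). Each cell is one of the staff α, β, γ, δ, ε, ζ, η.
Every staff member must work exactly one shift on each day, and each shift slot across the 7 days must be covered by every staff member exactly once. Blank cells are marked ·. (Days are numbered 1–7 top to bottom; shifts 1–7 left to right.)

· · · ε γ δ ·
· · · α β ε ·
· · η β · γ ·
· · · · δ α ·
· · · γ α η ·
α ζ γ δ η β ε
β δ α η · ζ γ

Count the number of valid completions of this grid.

8

Day 1, shift 1: eliminating its day and shift leaves {ζ, η}.
Day 1, shift 2: eliminating its day and shift leaves {α, β, η}.
Day 1, shift 3: eliminating its day and shift leaves {β, ζ}.
Day 1, shift 7: eliminating its day and shift leaves {α, β, ζ, η}.
Day 2, shift 1: eliminating its day and shift leaves {γ, δ, ζ, η}.
Day 2, shift 2: eliminating its day and shift leaves {γ, η}.
Day 2, shift 3: eliminating its day and shift leaves {δ, ζ}.
Day 2, shift 7: eliminating its day and shift leaves {δ, ζ, η}.
Day 3, shift 1: eliminating its day and shift leaves {δ, ε, ζ}.
Day 3, shift 2: eliminating its day and shift leaves {α, ε}.
Day 3, shift 5: eliminating its day and shift leaves {ε, ζ}.
Day 3, shift 7: eliminating its day and shift leaves {α, δ, ζ}.
Day 4, shift 1: eliminating its day and shift leaves {γ, ε, ζ, η}.
Day 4, shift 2: eliminating its day and shift leaves {β, γ, ε, η}.
Day 4, shift 3: eliminating its day and shift leaves {β, ε, ζ}.
Day 4, shift 4: eliminating its day and shift leaves {ζ}.
Day 4, shift 7: eliminating its day and shift leaves {β, ζ, η}.
Day 5, shift 1: eliminating its day and shift leaves {δ, ε, ζ}.
Day 5, shift 2: eliminating its day and shift leaves {β, ε}.
Day 5, shift 3: eliminating its day and shift leaves {β, δ, ε, ζ}.
Day 5, shift 7: eliminating its day and shift leaves {β, δ, ζ}.
Day 7, shift 5: eliminating its day and shift leaves {ε}.
Enumerating the assignments across these blanks that avoid any day or shift repeat gives 8 completions.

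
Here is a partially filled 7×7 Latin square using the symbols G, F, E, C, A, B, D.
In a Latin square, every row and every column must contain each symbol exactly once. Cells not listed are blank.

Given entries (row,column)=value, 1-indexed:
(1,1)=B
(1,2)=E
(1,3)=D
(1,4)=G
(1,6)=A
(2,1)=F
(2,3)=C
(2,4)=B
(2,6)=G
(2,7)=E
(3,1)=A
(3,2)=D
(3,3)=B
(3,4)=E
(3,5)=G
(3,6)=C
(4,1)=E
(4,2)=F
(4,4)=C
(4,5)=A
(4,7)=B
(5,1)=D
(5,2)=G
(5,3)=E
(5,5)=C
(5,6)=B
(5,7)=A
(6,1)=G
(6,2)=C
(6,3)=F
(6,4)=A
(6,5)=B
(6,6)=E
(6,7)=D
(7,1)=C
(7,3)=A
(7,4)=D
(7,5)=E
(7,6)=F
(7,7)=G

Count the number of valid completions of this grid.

1

Row 1, column 5: eliminating its row and column leaves {F}.
Row 1, column 7: eliminating its row and column leaves {F, C}.
Row 2, column 2: eliminating its row and column leaves {A}.
Row 2, column 5: eliminating its row and column leaves {D}.
Row 3, column 7: eliminating its row and column leaves {F}.
Row 4, column 3: eliminating its row and column leaves {G}.
Row 4, column 6: eliminating its row and column leaves {D}.
Row 5, column 4: eliminating its row and column leaves {F}.
Row 7, column 2: eliminating its row and column leaves {B}.
Only one assignment across all blanks avoids any row or column repeat, giving 1 completion.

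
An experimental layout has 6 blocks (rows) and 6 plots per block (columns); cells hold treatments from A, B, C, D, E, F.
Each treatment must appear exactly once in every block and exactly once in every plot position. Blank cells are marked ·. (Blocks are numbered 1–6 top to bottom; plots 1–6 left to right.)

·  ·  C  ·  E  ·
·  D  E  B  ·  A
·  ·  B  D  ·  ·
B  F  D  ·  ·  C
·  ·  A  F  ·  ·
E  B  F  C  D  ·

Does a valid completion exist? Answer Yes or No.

Block 6, plot 6: block 6 together with plot 6 already contain {A, B, C, D, E, F} — every symbol — so nothing can go there. The grid has no valid completion.

No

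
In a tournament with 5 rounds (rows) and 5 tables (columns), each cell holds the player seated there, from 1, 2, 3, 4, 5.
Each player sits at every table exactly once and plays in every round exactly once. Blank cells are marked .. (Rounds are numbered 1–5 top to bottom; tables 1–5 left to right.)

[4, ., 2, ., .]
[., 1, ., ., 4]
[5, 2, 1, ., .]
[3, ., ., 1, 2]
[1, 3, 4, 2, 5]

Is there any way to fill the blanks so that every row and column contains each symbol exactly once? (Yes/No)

No round or table among the givens repeats a symbol, and propagating forced cells runs into no contradiction.
One valid completion exists (for instance, 4 5 2 3 1 / 2 1 3 5 4 / 5 2 1 4 3 / 3 4 5 1 2 / 1 3 4 2 5).

Yes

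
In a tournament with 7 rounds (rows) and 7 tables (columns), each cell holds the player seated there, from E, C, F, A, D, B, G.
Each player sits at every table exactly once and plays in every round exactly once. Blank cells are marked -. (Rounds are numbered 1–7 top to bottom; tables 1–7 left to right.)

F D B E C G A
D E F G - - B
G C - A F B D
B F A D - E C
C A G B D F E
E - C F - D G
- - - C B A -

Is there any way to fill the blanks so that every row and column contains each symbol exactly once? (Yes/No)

No

Round 7, table 1: round 7 together with table 1 already contain {E, C, F, A, D, B, G} — every symbol — so nothing can go there. The grid has no valid completion.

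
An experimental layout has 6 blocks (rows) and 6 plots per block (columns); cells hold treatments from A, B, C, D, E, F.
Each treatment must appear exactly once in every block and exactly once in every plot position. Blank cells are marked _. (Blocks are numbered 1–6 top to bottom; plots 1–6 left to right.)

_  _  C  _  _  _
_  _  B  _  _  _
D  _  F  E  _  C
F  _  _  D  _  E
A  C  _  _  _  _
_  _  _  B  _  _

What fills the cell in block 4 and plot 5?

Block 4, plot 3: block 4 has {D, E, F} and plot 3 has {B, C, F}, leaving only A.
Block 4, plot 2: block 4 has {A, D, E, F} and plot 2 has {C}, leaving only B.
Block 4 already has {A, B, D, E, F} and plot 5 already has {}, so block 4, plot 5 must be C.

C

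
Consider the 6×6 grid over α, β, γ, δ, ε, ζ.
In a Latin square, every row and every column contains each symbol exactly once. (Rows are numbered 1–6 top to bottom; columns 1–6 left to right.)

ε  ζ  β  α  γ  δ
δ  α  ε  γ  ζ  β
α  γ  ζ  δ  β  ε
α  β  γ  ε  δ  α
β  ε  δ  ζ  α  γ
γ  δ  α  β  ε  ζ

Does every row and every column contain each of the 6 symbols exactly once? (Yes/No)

Column 1 contains α twice (at rows 3 and 4), so it is not a permutation.

No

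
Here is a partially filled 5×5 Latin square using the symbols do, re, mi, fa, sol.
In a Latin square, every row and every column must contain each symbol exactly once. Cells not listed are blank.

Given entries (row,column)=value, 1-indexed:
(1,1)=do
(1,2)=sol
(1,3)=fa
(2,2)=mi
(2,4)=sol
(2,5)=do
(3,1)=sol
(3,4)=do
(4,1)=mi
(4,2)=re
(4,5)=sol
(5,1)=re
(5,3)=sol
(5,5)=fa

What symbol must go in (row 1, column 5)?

mi

Row 2, column 1: row 2 has {do, mi, sol} and column 1 has {do, re, mi, sol}, leaving only fa.
Row 2, column 3: row 2 has {do, mi, fa, sol} and column 3 has {fa, sol}, leaving only re.
Row 3, column 2: row 3 has {do, sol} and column 2 has {re, mi, sol}, leaving only fa.
Row 3, column 3: row 3 has {do, fa, sol} and column 3 has {re, fa, sol}, leaving only mi.
Row 3, column 5: row 3 has {do, mi, fa, sol} and column 5 has {do, fa, sol}, leaving only re.
Row 1 already has {do, fa, sol} and column 5 already has {do, re, fa, sol}, so row 1, column 5 must be mi.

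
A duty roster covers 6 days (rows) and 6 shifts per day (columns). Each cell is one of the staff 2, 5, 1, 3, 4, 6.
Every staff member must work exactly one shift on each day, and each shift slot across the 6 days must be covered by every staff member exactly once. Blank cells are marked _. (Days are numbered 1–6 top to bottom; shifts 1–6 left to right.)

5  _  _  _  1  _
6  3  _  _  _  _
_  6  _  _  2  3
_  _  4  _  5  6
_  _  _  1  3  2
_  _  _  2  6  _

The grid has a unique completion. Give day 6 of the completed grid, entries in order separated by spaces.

3 4 1 2 6 5

Day 1, shift 6: day 1 has {5, 1} and shift 6 has {2, 3, 6}, leaving only 4.
Day 1, shift 2: day 1 has {5, 1, 4} and shift 2 has {3, 6}, leaving only 2.
Day 2, shift 5: day 2 has {3, 6} and shift 5 has {2, 5, 1, 3, 6}, leaving only 4.
Day 2, shift 4: day 2 has {3, 4, 6} and shift 4 has {2, 1}, leaving only 5.
Day 2, shift 6: day 2 has {5, 3, 4, 6} and shift 6 has {2, 3, 4, 6}, leaving only 1.
Day 6, shift 6: day 6 has {2, 6} and shift 6 has {2, 1, 3, 4, 6}, leaving only 5.
Day 2, shift 3: day 2 has {5, 1, 3, 4, 6} and shift 3 has {4}, leaving only 2.
Day 3, shift 4: day 3 has {2, 3, 6} and shift 4 has {2, 5, 1}, leaving only 4.
Day 3, shift 1: day 3 has {2, 3, 4, 6} and shift 1 has {5, 6}, leaving only 1.
Day 3, shift 3: day 3 has {2, 1, 3, 4, 6} and shift 3 has {2, 4}, leaving only 5.
Day 4, shift 2: day 4 has {5, 4, 6} and shift 2 has {2, 3, 6}, leaving only 1.
Day 6, shift 2: day 6 has {2, 5, 6} and shift 2 has {2, 1, 3, 6}, leaving only 4.
Day 6, shift 1: day 6 has {2, 5, 4, 6} and shift 1 has {5, 1, 6}, leaving only 3.
Day 6, shift 3: day 6 has {2, 5, 3, 4, 6} and shift 3 has {2, 5, 4}, leaving only 1.
So day 6 reads: 3 4 1 2 6 5.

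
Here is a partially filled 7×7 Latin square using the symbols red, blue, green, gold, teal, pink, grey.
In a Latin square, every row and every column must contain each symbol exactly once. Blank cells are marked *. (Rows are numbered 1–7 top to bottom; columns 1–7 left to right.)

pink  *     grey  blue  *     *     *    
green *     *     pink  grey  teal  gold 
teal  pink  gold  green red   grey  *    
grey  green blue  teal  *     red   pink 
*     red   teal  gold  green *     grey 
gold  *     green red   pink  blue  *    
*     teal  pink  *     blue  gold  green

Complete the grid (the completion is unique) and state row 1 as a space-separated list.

Row 1, column 2: row 1 has {blue, pink, grey} and column 2 has {red, green, teal, pink}, leaving only gold.
Row 1, column 5: row 1 has {blue, gold, pink, grey} and column 5 has {red, blue, green, pink, grey}, leaving only teal.
Row 1, column 6: row 1 has {blue, gold, teal, pink, grey} and column 6 has {red, blue, gold, teal, grey}, leaving only green.
Row 1, column 7: row 1 has {blue, green, gold, teal, pink, grey} and column 7 has {green, gold, pink, grey}, leaving only red.
So row 1 reads: pink gold grey blue teal green red.

pink gold grey blue teal green red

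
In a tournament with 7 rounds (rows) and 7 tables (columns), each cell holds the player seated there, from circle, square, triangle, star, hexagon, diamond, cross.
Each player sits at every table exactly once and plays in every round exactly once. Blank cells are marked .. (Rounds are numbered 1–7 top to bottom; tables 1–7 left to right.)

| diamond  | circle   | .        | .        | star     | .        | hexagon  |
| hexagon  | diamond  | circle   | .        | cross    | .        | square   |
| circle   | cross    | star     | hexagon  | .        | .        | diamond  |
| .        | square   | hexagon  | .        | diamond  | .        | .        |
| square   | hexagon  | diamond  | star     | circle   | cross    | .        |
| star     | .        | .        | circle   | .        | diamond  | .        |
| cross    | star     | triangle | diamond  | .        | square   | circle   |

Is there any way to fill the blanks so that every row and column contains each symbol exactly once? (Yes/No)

Round 1, table 6: round 1 has {circle, star, hexagon, diamond} and table 6 has {square, diamond, cross}, so it must be triangle.
Now round 3, table 6: round 3 together with table 6 already contain {circle, square, triangle, star, hexagon, diamond, cross} — every symbol — so nothing can go there. The grid has no valid completion.

No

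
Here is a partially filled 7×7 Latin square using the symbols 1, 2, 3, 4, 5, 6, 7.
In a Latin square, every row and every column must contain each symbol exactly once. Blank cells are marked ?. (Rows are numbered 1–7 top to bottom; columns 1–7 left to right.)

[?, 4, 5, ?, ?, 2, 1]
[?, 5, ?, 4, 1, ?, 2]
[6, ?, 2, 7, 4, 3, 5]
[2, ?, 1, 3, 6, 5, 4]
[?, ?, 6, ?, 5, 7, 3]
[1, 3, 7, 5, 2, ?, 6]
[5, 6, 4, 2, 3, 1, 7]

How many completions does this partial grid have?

Row 1, column 1: eliminating its row and column leaves {3, 7}.
Row 1, column 4: eliminating its row and column leaves {6}.
Row 1, column 5: eliminating its row and column leaves {7}.
Row 2, column 1: eliminating its row and column leaves {3, 7}.
Row 2, column 3: eliminating its row and column leaves {3}.
Row 2, column 6: eliminating its row and column leaves {6}.
Row 3, column 2: eliminating its row and column leaves {1}.
Row 4, column 2: eliminating its row and column leaves {7}.
Row 5, column 1: eliminating its row and column leaves {4}.
Row 5, column 2: eliminating its row and column leaves {1, 2}.
Row 5, column 4: eliminating its row and column leaves {1}.
Row 6, column 6: eliminating its row and column leaves {4}.
Only one assignment across all blanks avoids any row or column repeat, giving 1 completion.

1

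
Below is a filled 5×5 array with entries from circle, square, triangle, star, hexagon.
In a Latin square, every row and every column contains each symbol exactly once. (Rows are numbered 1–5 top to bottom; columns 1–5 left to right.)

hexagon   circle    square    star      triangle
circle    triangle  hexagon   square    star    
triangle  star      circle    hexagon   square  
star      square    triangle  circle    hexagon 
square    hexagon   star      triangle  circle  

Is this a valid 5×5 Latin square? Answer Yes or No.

Each row is a permutation of the 5 symbols, and so is each column.

Yes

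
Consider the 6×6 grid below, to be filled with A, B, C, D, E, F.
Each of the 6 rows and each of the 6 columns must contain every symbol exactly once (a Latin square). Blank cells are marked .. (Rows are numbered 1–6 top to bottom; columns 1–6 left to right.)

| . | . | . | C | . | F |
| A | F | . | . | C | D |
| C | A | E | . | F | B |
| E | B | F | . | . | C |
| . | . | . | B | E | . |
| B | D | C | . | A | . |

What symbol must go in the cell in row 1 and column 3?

A

Row 1, column 1: row 1 has {C, F} and column 1 has {A, B, C, E}, leaving only D.
Row 1, column 2: row 1 has {C, D, F} and column 2 has {A, B, D, F}, leaving only E.
Row 1, column 5: row 1 has {C, D, E, F} and column 5 has {A, C, E, F}, leaving only B.
Row 1 already has {B, C, D, E, F} and column 3 already has {C, E, F}, so row 1, column 3 must be A.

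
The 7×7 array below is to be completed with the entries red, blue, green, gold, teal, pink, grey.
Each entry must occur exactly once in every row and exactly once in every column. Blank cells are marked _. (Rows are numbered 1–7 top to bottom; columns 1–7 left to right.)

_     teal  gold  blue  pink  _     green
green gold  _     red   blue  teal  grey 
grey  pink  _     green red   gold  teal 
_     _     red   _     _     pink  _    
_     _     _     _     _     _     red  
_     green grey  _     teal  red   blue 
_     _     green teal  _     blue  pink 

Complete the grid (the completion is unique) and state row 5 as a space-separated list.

blue grey teal pink gold green red

Row 1, column 1: row 1 has {blue, green, gold, teal, pink} and column 1 has {green, grey}, leaving only red.
Row 1, column 6: row 1 has {red, blue, green, gold, teal, pink} and column 6 has {red, blue, gold, teal, pink}, leaving only grey.
Row 5, column 6: row 5 has {red} and column 6 has {red, blue, gold, teal, pink, grey}, leaving only green.
Row 2, column 3: row 2 has {red, blue, green, gold, teal, grey} and column 3 has {red, green, gold, grey}, leaving only pink.
Row 3, column 3: row 3 has {red, green, gold, teal, pink, grey} and column 3 has {red, green, gold, pink, grey}, leaving only blue.
Row 5, column 3: row 5 has {red, green} and column 3 has {red, blue, green, gold, pink, grey}, leaving only teal.
Row 4, column 7: row 4 has {red, pink} and column 7 has {red, blue, green, teal, pink, grey}, leaving only gold.
Row 4, column 4: row 4 has {red, gold, pink} and column 4 has {red, blue, green, teal}, leaving only grey.
Row 4, column 2: row 4 has {red, gold, pink, grey} and column 2 has {green, gold, teal, pink}, leaving only blue.
Row 5, column 2: row 5 has {red, green, teal} and column 2 has {blue, green, gold, teal, pink}, leaving only grey.
Row 5, column 5: row 5 has {red, green, teal, grey} and column 5 has {red, blue, teal, pink}, leaving only gold.
Row 5, column 4: row 5 has {red, green, gold, teal, grey} and column 4 has {red, blue, green, teal, grey}, leaving only pink.
Row 5, column 1: row 5 has {red, green, gold, teal, pink, grey} and column 1 has {red, green, grey}, leaving only blue.
So row 5 reads: blue grey teal pink gold green red.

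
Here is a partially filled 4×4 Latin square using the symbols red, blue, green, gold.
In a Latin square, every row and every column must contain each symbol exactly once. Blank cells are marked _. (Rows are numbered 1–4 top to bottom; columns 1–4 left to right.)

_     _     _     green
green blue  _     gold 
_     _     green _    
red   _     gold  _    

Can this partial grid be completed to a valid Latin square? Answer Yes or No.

Yes

No row or column among the givens repeats a symbol, and propagating forced cells runs into no contradiction.
One valid completion exists (for instance, gold red blue green / green blue red gold / blue gold green red / red green gold blue).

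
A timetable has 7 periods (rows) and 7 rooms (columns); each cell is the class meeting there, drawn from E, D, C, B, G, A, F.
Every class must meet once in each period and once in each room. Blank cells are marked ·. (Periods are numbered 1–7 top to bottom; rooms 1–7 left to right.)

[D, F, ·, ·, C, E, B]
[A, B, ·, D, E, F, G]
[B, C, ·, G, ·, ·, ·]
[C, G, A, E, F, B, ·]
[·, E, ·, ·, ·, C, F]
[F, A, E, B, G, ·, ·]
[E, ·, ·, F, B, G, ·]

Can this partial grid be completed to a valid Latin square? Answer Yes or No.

Period 1, room 3: period 1 has {E, D, C, B, F} and room 3 has {E, A}, so it must be G.
Period 1, room 4: period 1 has {E, D, C, B, G, F} and room 4 has {E, D, B, G, F}, so it must be A.
Now period 5, room 4: period 5 together with room 4 already contain {E, D, C, B, G, A, F} — every symbol — so nothing can go there. The grid has no valid completion.

No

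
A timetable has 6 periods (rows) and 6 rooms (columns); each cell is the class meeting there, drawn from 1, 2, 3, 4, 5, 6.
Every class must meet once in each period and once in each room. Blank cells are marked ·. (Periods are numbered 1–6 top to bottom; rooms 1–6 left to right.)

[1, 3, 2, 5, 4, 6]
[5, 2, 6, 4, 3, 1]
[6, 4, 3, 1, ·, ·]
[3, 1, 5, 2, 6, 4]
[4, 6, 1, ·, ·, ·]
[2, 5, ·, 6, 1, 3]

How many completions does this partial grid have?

Period 3, room 5: eliminating its period and room leaves {2, 5}.
Period 3, room 6: eliminating its period and room leaves {2, 5}.
Period 5, room 4: eliminating its period and room leaves {3}.
Period 5, room 5: eliminating its period and room leaves {2, 5}.
Period 5, room 6: eliminating its period and room leaves {2, 5}.
Period 6, room 3: eliminating its period and room leaves {4}.
Enumerating the assignments across these blanks that avoid any period or room repeat gives 2 completions.

2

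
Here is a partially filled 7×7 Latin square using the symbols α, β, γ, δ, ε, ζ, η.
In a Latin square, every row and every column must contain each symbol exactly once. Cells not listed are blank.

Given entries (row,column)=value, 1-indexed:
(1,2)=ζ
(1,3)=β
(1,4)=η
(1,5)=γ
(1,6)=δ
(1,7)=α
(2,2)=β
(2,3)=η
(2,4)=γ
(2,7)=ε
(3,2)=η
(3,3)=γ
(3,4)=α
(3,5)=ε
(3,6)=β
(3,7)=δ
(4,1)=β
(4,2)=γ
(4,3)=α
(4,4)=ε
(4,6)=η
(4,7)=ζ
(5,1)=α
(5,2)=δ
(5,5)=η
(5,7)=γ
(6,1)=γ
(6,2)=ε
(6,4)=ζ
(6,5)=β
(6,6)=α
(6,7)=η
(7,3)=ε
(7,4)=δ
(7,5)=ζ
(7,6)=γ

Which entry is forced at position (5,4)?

β

Row 5 already has {α, γ, δ, η} and column 4 already has {α, γ, δ, ε, ζ, η}, so row 5, column 4 must be β.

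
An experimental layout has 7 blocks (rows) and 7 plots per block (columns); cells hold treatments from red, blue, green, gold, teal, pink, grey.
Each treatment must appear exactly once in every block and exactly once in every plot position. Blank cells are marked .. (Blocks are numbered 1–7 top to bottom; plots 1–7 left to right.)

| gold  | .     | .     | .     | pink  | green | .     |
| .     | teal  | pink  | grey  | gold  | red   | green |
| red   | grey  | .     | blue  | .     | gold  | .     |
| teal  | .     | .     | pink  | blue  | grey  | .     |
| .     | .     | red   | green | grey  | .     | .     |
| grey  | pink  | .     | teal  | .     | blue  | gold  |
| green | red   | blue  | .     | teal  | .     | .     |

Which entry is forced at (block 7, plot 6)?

Block 7 already has {red, blue, green, teal} and plot 6 already has {red, blue, green, gold, grey}, so block 7, plot 6 must be pink.

pink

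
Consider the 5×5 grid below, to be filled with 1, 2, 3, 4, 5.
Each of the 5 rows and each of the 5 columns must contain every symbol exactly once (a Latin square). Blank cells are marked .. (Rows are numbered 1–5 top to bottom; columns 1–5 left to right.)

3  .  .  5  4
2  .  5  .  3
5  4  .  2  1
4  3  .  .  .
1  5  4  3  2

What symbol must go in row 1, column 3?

1

Row 2, column 2: row 2 has {2, 3, 5} and column 2 has {3, 4, 5}, leaving only 1.
Row 1, column 2: row 1 has {3, 4, 5} and column 2 has {1, 3, 4, 5}, leaving only 2.
Row 1 already has {2, 3, 4, 5} and column 3 already has {4, 5}, so row 1, column 3 must be 1.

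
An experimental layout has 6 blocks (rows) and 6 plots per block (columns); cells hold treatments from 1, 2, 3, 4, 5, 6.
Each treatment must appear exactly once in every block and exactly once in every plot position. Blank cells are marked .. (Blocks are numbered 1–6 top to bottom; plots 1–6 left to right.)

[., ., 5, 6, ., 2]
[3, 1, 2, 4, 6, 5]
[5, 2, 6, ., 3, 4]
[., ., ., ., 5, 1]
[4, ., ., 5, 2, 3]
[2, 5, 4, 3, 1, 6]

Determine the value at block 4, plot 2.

Block 1, plot 1: block 1 has {2, 5, 6} and plot 1 has {2, 3, 4, 5}, leaving only 1.
Block 1, plot 5: block 1 has {1, 2, 5, 6} and plot 5 has {1, 2, 3, 5, 6}, leaving only 4.
Block 1, plot 2: block 1 has {1, 2, 4, 5, 6} and plot 2 has {1, 2, 5}, leaving only 3.
Block 3, plot 4: block 3 has {2, 3, 4, 5, 6} and plot 4 has {3, 4, 5, 6}, leaving only 1.
Block 4, plot 1: block 4 has {1, 5} and plot 1 has {1, 2, 3, 4, 5}, leaving only 6.
Block 4 already has {1, 5, 6} and plot 2 already has {1, 2, 3, 5}, so block 4, plot 2 must be 4.

4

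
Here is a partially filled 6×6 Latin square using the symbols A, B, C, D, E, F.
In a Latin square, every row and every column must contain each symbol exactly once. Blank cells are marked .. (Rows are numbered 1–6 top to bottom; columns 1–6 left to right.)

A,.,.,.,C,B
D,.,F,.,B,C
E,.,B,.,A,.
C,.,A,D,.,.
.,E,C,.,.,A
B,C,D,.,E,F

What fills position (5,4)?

Row 1, column 3: row 1 has {A, B, C} and column 3 has {A, B, C, D, F}, leaving only E.
Row 1, column 4: row 1 has {A, B, C, E} and column 4 has {D}, leaving only F.
Row 5 already has {A, C, E} and column 4 already has {D, F}, so row 5, column 4 must be B.

B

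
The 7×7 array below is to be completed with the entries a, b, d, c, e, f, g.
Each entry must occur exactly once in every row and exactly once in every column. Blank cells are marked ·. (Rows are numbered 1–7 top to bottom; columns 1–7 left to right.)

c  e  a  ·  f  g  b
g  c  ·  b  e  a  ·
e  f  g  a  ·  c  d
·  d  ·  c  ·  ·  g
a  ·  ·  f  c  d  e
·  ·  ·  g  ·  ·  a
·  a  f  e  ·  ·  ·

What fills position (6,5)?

d

Row 1, column 4: row 1 has {a, b, c, e, f, g} and column 4 has {a, b, c, e, f, g}, leaving only d.
Row 2, column 3: row 2 has {a, b, c, e, g} and column 3 has {a, f, g}, leaving only d.
Row 2, column 7: row 2 has {a, b, d, c, e, g} and column 7 has {a, b, d, e, g}, leaving only f.
Row 3, column 5: row 3 has {a, d, c, e, f, g} and column 5 has {c, e, f}, leaving only b.
Row 6 already has {a, g} and column 5 already has {b, c, e, f}, so row 6, column 5 must be d.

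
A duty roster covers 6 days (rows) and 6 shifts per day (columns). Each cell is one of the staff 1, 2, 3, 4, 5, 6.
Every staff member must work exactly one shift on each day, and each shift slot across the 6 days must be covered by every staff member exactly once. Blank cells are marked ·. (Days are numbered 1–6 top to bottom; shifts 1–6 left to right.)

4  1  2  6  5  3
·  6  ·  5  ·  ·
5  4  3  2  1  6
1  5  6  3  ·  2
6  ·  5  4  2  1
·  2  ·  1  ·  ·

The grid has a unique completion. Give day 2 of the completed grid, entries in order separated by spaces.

Day 2, shift 6: day 2 has {5, 6} and shift 6 has {1, 2, 3, 6}, leaving only 4.
Day 2, shift 3: day 2 has {4, 5, 6} and shift 3 has {2, 3, 5, 6}, leaving only 1.
Day 2, shift 5: day 2 has {1, 4, 5, 6} and shift 5 has {1, 2, 5}, leaving only 3.
Day 2, shift 1: day 2 has {1, 3, 4, 5, 6} and shift 1 has {1, 4, 5, 6}, leaving only 2.
So day 2 reads: 2 6 1 5 3 4.

2 6 1 5 3 4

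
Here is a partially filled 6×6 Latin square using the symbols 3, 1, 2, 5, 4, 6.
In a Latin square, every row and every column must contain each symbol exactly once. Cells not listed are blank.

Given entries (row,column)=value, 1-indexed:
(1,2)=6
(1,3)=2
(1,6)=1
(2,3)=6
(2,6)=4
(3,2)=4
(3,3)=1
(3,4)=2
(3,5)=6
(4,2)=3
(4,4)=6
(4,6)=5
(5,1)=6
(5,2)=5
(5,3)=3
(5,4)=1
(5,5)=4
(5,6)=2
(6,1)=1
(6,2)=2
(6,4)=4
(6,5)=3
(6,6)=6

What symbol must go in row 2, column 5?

2

Row 1, column 5: row 1 has {1, 2, 6} and column 5 has {3, 4, 6}, leaving only 5.
Row 1, column 4: row 1 has {1, 2, 5, 6} and column 4 has {1, 2, 4, 6}, leaving only 3.
Row 1, column 1: row 1 has {3, 1, 2, 5, 6} and column 1 has {1, 6}, leaving only 4.
Row 2, column 2: row 2 has {4, 6} and column 2 has {3, 2, 5, 4, 6}, leaving only 1.
Row 2 already has {1, 4, 6} and column 5 already has {3, 5, 4, 6}, so row 2, column 5 must be 2.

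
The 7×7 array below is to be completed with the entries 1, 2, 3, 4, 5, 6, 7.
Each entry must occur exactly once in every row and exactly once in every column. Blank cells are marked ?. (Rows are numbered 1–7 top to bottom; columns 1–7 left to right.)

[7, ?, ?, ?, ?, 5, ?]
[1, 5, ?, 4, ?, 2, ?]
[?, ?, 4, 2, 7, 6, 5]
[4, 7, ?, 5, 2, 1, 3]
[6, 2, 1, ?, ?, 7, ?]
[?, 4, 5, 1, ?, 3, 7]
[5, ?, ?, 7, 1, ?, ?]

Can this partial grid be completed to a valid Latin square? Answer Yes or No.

Yes

No row or column among the givens repeats a symbol, and propagating forced cells runs into no contradiction.
One valid completion exists (for instance, 7 3 2 6 4 5 1 / 1 5 7 4 3 2 6 / 3 1 4 2 7 6 5 / 4 7 6 5 2 1 3 / 6 2 1 3 5 7 4 / 2 4 5 1 6 3 7 / 5 6 3 7 1 4 2).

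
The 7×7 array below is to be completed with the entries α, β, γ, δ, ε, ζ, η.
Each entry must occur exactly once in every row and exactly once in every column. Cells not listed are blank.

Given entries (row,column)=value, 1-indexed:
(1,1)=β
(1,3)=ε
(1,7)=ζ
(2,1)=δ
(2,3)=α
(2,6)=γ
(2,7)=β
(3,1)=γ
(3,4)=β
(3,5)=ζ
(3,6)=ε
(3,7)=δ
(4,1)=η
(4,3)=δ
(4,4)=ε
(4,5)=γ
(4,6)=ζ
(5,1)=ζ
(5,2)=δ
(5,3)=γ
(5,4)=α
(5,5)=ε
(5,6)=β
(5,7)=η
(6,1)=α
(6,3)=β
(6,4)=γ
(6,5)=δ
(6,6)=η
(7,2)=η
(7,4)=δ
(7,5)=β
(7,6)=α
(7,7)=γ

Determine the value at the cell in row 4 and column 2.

Row 1, column 4: row 1 has {β, ε, ζ} and column 4 has {α, β, γ, δ, ε}, leaving only η.
Row 1, column 5: row 1 has {β, ε, ζ, η} and column 5 has {β, γ, δ, ε, ζ}, leaving only α.
Row 1, column 2: row 1 has {α, β, ε, ζ, η} and column 2 has {δ, η}, leaving only γ.
Row 1, column 6: row 1 has {α, β, γ, ε, ζ, η} and column 6 has {α, β, γ, ε, ζ, η}, leaving only δ.
Row 2, column 4: row 2 has {α, β, γ, δ} and column 4 has {α, β, γ, δ, ε, η}, leaving only ζ.
Row 2, column 2: row 2 has {α, β, γ, δ, ζ} and column 2 has {γ, δ, η}, leaving only ε.
Row 2, column 5: row 2 has {α, β, γ, δ, ε, ζ} and column 5 has {α, β, γ, δ, ε, ζ}, leaving only η.
Row 3, column 2: row 3 has {β, γ, δ, ε, ζ} and column 2 has {γ, δ, ε, η}, leaving only α.
Row 4 already has {γ, δ, ε, ζ, η} and column 2 already has {α, γ, δ, ε, η}, so row 4, column 2 must be β.

β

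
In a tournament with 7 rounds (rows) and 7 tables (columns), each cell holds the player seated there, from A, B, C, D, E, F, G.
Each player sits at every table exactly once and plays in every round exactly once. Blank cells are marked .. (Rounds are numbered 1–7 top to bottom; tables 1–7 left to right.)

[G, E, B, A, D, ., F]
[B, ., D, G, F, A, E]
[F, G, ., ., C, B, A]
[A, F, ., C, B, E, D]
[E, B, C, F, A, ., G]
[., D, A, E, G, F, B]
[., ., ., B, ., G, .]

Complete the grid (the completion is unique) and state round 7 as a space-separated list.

D A F B E G C

Round 7, table 5: round 7 has {B, G} and table 5 has {A, B, C, D, F, G}, leaving only E.
Round 7, table 3: round 7 has {B, E, G} and table 3 has {A, B, C, D}, leaving only F.
Round 7, table 7: round 7 has {B, E, F, G} and table 7 has {A, B, D, E, F, G}, leaving only C.
Round 7, table 1: round 7 has {B, C, E, F, G} and table 1 has {A, B, E, F, G}, leaving only D.
Round 7, table 2: round 7 has {B, C, D, E, F, G} and table 2 has {B, D, E, F, G}, leaving only A.
So round 7 reads: D A F B E G C.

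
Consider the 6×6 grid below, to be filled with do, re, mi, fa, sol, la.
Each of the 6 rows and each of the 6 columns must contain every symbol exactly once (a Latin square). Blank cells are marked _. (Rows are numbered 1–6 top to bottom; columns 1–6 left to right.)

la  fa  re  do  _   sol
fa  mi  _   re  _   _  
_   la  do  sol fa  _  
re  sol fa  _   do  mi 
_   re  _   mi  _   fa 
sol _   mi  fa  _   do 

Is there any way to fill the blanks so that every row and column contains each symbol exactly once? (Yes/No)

No

Row 6, column 2: row 6 together with column 2 already contain {do, re, mi, fa, sol, la} — every symbol — so nothing can go there. The grid has no valid completion.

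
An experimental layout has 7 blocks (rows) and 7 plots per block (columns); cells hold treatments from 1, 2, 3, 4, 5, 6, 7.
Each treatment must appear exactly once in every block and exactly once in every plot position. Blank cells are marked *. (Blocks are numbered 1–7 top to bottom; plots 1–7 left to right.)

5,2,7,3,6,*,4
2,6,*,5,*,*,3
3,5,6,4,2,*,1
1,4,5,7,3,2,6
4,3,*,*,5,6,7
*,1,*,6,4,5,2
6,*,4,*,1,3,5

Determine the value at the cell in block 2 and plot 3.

1

Block 2 already has {2, 3, 5, 6} and plot 3 already has {4, 5, 6, 7}, so block 2, plot 3 must be 1.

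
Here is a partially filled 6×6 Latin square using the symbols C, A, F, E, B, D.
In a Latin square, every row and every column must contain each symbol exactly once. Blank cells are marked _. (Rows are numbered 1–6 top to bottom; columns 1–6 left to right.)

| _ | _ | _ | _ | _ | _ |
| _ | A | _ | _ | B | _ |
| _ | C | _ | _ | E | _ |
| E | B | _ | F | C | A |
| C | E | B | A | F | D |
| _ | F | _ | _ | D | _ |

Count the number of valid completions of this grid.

12

Row 1, column 1: eliminating its row and column leaves {A, F, B, D}.
Row 1, column 2: eliminating its row and column leaves {D}.
Row 1, column 3: eliminating its row and column leaves {C, A, F, E, D}.
Row 1, column 4: eliminating its row and column leaves {C, E, B, D}.
Row 1, column 5: eliminating its row and column leaves {A}.
Row 1, column 6: eliminating its row and column leaves {C, F, E, B}.
Row 2, column 1: eliminating its row and column leaves {F, D}.
Row 2, column 3: eliminating its row and column leaves {C, F, E, D}.
Row 2, column 4: eliminating its row and column leaves {C, E, D}.
Row 2, column 6: eliminating its row and column leaves {C, F, E}.
Row 3, column 1: eliminating its row and column leaves {A, F, B, D}.
Row 3, column 3: eliminating its row and column leaves {A, F, D}.
Row 3, column 4: eliminating its row and column leaves {B, D}.
Row 3, column 6: eliminating its row and column leaves {F, B}.
Row 4, column 3: eliminating its row and column leaves {D}.
Row 6, column 1: eliminating its row and column leaves {A, B}.
Row 6, column 3: eliminating its row and column leaves {C, A, E}.
Row 6, column 4: eliminating its row and column leaves {C, E, B}.
Row 6, column 6: eliminating its row and column leaves {C, E, B}.
Enumerating the assignments across these blanks that avoid any row or column repeat gives 12 completions.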